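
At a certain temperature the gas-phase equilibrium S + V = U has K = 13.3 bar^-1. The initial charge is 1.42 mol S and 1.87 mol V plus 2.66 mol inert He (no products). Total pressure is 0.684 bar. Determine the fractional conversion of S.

X = 0.636

Take 1.42 mol S as basis and let X be its fractional conversion, so ξ = 1.42X.
Mole table: n_S = 1.42 − 1.42X; n_V = 1.87 − 1.42X; n_U = 1.42X; n_I = 2.66 (inert).
Total moles n_T = 5.95 − 1.42X.
With p_i = (n_i/n_T)P, K = p_U / (p_S p_V).
Substituting and setting equal to 13.3 bar^-1 gives a polynomial in X; the root in (0,1) is X = 0.636.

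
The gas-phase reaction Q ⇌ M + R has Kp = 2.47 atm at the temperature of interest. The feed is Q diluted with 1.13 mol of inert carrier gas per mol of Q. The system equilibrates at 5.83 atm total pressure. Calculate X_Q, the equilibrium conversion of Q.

X = 0.646

Basis: 1 mol Q initially; let X = conversion of Q. Extent ξ = X.
Species balance: n_Q = 1 − X; n_M = X; n_R = X; n_I = 1.13 (inert).
Summing: n_T = 2.13 + X.
Mole fractions y_i = n_i/n_T; Kp = p_M p_R / (p_Q) with p_i = y_i·P.
Equating to 2.47 atm and solving on 0 < X < 1: X = 0.646.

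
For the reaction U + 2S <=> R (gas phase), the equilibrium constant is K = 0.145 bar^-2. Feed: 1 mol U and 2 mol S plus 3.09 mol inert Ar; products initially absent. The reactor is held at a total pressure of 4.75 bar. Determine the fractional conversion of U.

Let X = conversion of U (basis 1 mol U); extent of reaction ξ = X.
At extent ξ: n_U = 1 − X; n_S = 2 − 2X; n_R = X; n_I = 3.09 (inert).
n_T = Σnᵢ = 6.09 − 2X.
Mole fractions y_i = n_i/n_T; K = p_R / (p_U p_S^2) with p_i = y_i·P.
Equating to 0.145 bar^-2 and solving on 0 < X < 1: X = 0.204.

X = 0.204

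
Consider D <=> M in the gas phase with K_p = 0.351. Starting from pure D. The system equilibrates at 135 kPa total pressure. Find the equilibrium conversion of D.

Let X = conversion of D (basis 1 mol D); extent of reaction ξ = X.
At extent ξ: n_D = 1 − X; n_M = X.
Since Δν = 0, n_T = 1 throughout.
With p_i = (n_i/n_T)P, K_p = p_M / (p_D).
Substituting and setting equal to 0.351 gives a polynomial in X; the root in (0,1) is X = 0.260.

X = 0.260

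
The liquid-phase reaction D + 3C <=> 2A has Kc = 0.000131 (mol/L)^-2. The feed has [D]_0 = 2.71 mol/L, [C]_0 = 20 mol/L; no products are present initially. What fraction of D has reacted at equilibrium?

X = 0.234

Let X = conversion of D; extent ξ = 2.71·X mol/L.
Concentrations: [D] = 2.71 − 2.71X; [C] = 20 − 8.13X; [A] = 5.42X.
Kc = [A]^2 / ([D] [C]^3).
Setting equal to 0.000131 and solving for X on (0,1) gives X = 0.234.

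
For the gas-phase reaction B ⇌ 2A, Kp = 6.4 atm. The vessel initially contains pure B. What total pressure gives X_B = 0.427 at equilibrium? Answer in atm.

Take 1 mol B as basis and let X be its fractional conversion, so ξ = X.
At extent ξ: n_B = 1 − X; n_A = 2X.
Summing: n_T = 1 + X.
Kp = p_A^2 / (p_B) with p_i = (n_i/n_T)·P.
At X = 0.427: the mole-fraction product g(X) = Π y_i^ν_i = 0.8919. Since Kp = g(X)·P^{1}, P = (Kp/g)^(1/1) = (6.4/0.8919)^(1/1) = 7.18 atm.

P = 7.18 atm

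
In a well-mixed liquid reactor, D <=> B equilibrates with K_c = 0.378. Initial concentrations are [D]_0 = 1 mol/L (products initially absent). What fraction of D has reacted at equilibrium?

Let X = conversion of D; extent ξ = 1·X mol/L.
Concentrations: [D] = 1 − 1X; [B] = 1X.
K_c = [B] / ([D]).
Equating to 0.378: the physical root is X = 0.274.

X = 0.274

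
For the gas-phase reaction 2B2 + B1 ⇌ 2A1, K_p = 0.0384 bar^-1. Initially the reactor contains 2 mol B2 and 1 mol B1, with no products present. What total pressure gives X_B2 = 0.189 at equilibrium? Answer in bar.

Let X = conversion of B2 (basis 2 mol B2); extent of reaction ξ = X.
At extent ξ: n_B2 = 2 − 2X; n_B1 = 1 − X; n_A1 = 2X.
Summing: n_T = 3 − X.
K_p = p_A1^2 / (p_B2^2 p_B1) with p_i = (n_i/n_T)·P.
At X = 0.189: the mole-fraction product g(X) = Π y_i^ν_i = 0.1882. Since K_p = g(X)·P^{-1}, P = (g/K_p)^(1/1) = (0.1882/0.0384)^(1/1) = 4.9 bar.

P = 4.9 bar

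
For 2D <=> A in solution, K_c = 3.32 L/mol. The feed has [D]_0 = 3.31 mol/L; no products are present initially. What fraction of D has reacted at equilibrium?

Let X = conversion of D; extent ξ = 3.31X/2 mol/L.
Concentrations: [D] = 3.31 − 3.31X; [A] = 1.66X.
K_c = [A] / ([D]^2).
Equating to 3.32 L/mol: the physical root is X = 0.808.

X = 0.808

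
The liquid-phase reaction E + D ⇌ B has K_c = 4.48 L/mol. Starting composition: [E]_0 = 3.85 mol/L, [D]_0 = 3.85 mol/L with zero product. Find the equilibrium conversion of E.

Let X = conversion of E; extent ξ = 3.85·X mol/L.
Concentrations: [E] = 3.85 − 3.85X; [D] = 3.85 − 3.85X; [B] = 3.85X.
K_c = [B] / ([E] [D]).
This equals 4.48 at X = 0.786 (the root in 0 < X < 1).

X = 0.786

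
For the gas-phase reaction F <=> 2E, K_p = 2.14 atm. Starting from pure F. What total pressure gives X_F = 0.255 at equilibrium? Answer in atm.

Basis: 1 mol F initially; let X = conversion of F. Extent ξ = X.
Mole table: n_F = 1 − X; n_E = 2X.
Total moles n_T = 1 + X.
K_p = p_E^2 / (p_F) with p_i = (n_i/n_T)·P.
At X = 0.255: the mole-fraction product g(X) = Π y_i^ν_i = 0.2782. Since K_p = g(X)·P^{1}, P = (K_p/g)^(1/1) = (2.14/0.2782)^(1/1) = 7.69 atm.

P = 7.69 atm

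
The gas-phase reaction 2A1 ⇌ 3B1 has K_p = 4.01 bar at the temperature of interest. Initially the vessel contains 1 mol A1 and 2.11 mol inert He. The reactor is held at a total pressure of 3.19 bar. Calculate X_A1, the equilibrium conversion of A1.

X = 0.594

Basis: 1 mol A1 initially; let X = conversion of A1. Extent ξ = 0.5X.
At extent ξ: n_A1 = 1 − X; n_B1 = 1.5X; n_I = 2.11 (inert).
Total moles n_T = 3.11 + 0.5X.
With p_i = (n_i/n_T)P, K_p = p_B1^3 / (p_A1^2).
Equating to 4.01 bar and solving on 0 < X < 1: X = 0.594.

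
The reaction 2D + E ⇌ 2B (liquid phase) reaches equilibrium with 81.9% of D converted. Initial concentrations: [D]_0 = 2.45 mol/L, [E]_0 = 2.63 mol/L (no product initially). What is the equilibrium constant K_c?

Let X = conversion of D.
Concentrations: [D] = 2.45 − 2.45X; [E] = 2.63 − 1.23X; [B] = 2.45X.
At X = 0.819: [D] = 0.443, [E] = 1.63, [B] = 2.01.
K_c = [B]^2 / ([D]^2 [E]) = 12.6 L/mol.

K_c = 12.6 L/mol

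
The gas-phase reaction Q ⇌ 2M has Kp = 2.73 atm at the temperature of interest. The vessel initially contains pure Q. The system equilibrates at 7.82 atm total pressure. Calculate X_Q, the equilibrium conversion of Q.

Let X = conversion of Q (basis 1 mol Q); extent of reaction ξ = X.
Species balance: n_Q = 1 − X; n_M = 2X.
Total moles n_T = 1 + X.
With p_i = (n_i/n_T)P, Kp = p_M^2 / (p_Q).
Setting this equal to 2.73 atm and taking the physical root (0 < X < 1) gives X = 0.283.

X = 0.283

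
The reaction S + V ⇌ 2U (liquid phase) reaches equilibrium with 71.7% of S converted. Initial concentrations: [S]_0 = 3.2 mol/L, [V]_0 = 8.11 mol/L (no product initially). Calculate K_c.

Let X = conversion of S.
Concentrations: [S] = 3.2 − 3.2X; [V] = 8.11 − 3.2X; [U] = 6.4X.
At X = 0.717: [S] = 0.906, [V] = 5.82, [U] = 4.59.
K_c = [U]^2 / ([S] [V]) = 4.

K_c = 4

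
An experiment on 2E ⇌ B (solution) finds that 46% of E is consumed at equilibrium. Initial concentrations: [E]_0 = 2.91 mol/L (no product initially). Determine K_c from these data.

K_c = 0.271 L/mol

Let X = conversion of E.
Concentrations: [E] = 2.91 − 2.91X; [B] = 1.46X.
At X = 0.46: [E] = 1.57, [B] = 0.669.
K_c = [B] / ([E]^2) = 0.271 L/mol.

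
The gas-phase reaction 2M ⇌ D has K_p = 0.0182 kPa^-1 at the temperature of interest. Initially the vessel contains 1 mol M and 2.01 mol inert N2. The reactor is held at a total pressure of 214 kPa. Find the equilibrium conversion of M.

Take 1 mol M as basis and let X be its fractional conversion, so ξ = 0.5X.
Moles: n_M = 1 − X; n_D = 0.5X; n_I = 2.01 (inert).
Total moles n_T = 3.01 − 0.5X.
y_i = n_i/n_T, p_i = y_i·P. K_p = p_D / (p_M^2).
Equating to 0.0182 kPa^-1 and solving on 0 < X < 1: X = 0.558.

X = 0.558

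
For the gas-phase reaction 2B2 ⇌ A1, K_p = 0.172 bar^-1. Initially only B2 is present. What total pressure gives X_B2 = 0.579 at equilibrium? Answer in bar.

Take 1 mol B2 as basis and let X be its fractional conversion, so ξ = 0.5X.
At extent ξ: n_B2 = 1 − X; n_A1 = 0.5X.
n_T = Σnᵢ = 1 − 0.5X.
K_p = p_A1 / (p_B2^2) with p_i = (n_i/n_T)·P.
At X = 0.579: the mole-fraction product g(X) = Π y_i^ν_i = 1.161. Since K_p = g(X)·P^{-1}, P = (g/K_p)^(1/1) = (1.161/0.172)^(1/1) = 6.75 bar.

P = 6.75 bar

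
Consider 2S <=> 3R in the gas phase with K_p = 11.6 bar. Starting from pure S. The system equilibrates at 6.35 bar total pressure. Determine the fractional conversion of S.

Take 1 mol S as basis and let X be its fractional conversion, so ξ = 0.5X.
At extent ξ: n_S = 1 − X; n_R = 1.5X.
Summing: n_T = 1 + 0.5X.
Mole fractions y_i = n_i/n_T; K_p = p_R^3 / (p_S^2) with p_i = y_i·P.
Equating to 11.6 bar and solving on 0 < X < 1: X = 0.532.

X = 0.532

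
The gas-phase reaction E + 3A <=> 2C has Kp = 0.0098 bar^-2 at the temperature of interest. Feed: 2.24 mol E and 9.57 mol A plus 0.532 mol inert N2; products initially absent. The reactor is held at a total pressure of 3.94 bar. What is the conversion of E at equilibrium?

X = 0.230

Let X = conversion of E (basis 2.24 mol E); extent of reaction ξ = 2.24X.
Species balance: n_E = 2.24 − 2.24X; n_A = 9.57 − 6.72X; n_C = 4.48X; n_I = 0.532 (inert).
Summing: n_T = 12.3 − 4.48X.
With p_i = (n_i/n_T)P, Kp = p_C^2 / (p_E p_A^3).
This yields a degree-4 equation in X; solving on (0,1), X = 0.230.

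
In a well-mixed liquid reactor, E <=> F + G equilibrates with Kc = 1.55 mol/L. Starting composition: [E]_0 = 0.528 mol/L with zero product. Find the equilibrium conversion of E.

Let X = conversion of E; extent ξ = 0.528·X mol/L.
Concentrations: [E] = 0.528 − 0.528X; [F] = 0.528X; [G] = 0.528X.
Kc = [F] [G] / ([E]).
This equals 1.55 at X = 0.788 (the root in 0 < X < 1).

X = 0.788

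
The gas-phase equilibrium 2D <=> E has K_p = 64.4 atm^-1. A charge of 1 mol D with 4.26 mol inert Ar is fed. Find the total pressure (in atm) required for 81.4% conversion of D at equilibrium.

P = 0.887 atm

Let X = conversion of D (basis 1 mol D); extent of reaction ξ = 0.5X.
Species balance: n_D = 1 − X; n_E = 0.5X; n_I = 4.26 (inert).
Summing: n_T = 5.26 − 0.5X.
K_p = p_E / (p_D^2) with p_i = (n_i/n_T)·P.
At X = 0.814: the mole-fraction product g(X) = Π y_i^ν_i = 57.09. Since K_p = g(X)·P^{-1}, P = (g/K_p)^(1/1) = (57.09/64.4)^(1/1) = 0.887 atm.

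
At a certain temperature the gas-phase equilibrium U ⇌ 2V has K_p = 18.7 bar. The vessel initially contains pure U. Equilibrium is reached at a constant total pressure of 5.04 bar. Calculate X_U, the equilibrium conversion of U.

Take 1 mol U as basis and let X be its fractional conversion, so ξ = X.
Species balance: n_U = 1 − X; n_V = 2X.
Summing: n_T = 1 + X.
Mole fractions y_i = n_i/n_T; K_p = p_V^2 / (p_U) with p_i = y_i·P.
Equating to 18.7 bar and solving on 0 < X < 1: X = 0.694.

X = 0.694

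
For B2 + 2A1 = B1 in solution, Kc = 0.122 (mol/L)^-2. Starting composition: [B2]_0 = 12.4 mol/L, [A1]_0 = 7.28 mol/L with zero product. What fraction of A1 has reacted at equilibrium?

Let X = conversion of A1; extent ξ = 7.28X/2 mol/L.
Concentrations: [B2] = 12.4 − 3.64X; [A1] = 7.28 − 7.28X; [B1] = 3.64X.
Kc = [B1] / ([B2] [A1]^2).
Equating to 0.122 (mol/L)^-2: the physical root is X = 0.785.

X = 0.785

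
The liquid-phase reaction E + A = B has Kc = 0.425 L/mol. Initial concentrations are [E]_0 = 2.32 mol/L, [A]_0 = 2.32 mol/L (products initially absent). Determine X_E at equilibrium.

Let X = conversion of E; extent ξ = 2.32·X mol/L.
Concentrations: [E] = 2.32 − 2.32X; [A] = 2.32 − 2.32X; [B] = 2.32X.
Kc = [B] / ([E] [A]).
Setting equal to 0.425 and solving for X on (0,1) gives X = 0.380.

X = 0.380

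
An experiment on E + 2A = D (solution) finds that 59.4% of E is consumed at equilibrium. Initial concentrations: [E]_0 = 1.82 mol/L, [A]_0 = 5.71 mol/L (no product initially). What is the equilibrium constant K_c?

Let X = conversion of E.
Concentrations: [E] = 1.82 − 1.82X; [A] = 5.71 − 3.64X; [D] = 1.82X.
At X = 0.594: [E] = 0.739, [A] = 3.55, [D] = 1.08.
K_c = [D] / ([E] [A]^2) = 0.116 (mol/L)^-2.

K_c = 0.116 (mol/L)^-2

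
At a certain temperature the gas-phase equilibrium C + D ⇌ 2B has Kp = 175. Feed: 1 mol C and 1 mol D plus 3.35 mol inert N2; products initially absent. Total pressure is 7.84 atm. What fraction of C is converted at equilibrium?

X = 0.869

Basis: 1 mol C initially; let X = conversion of C. Extent ξ = X.
Species balance: n_C = 1 − X; n_D = 1 − X; n_B = 2X; n_I = 3.35 (inert).
Total moles n_T = 5.35 (Δν = 0, constant).
Mole fractions y_i = n_i/n_T; Kp = p_B^2 / (p_C p_D) with p_i = y_i·P.
Substituting and setting equal to 175 gives a polynomial in X; the root in (0,1) is X = 0.869.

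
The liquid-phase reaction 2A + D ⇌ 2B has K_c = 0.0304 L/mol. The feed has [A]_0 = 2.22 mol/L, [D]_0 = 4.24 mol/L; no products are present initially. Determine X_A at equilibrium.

Let X = conversion of A; extent ξ = 2.22X/2 mol/L.
Concentrations: [A] = 2.22 − 2.22X; [D] = 4.24 − 1.11X; [B] = 2.22X.
K_c = [B]^2 / ([A]^2 [D]).
Setting equal to 0.0304 and solving for X on (0,1) gives X = 0.257.

X = 0.257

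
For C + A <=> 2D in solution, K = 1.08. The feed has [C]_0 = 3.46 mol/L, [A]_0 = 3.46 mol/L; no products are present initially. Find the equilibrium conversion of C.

X = 0.342

Let X = conversion of C; extent ξ = 3.46·X mol/L.
Concentrations: [C] = 3.46 − 3.46X; [A] = 3.46 − 3.46X; [D] = 6.92X.
K = [D]^2 / ([C] [A]).
Solving K = 1.08 for X ∈ (0,1): X = 0.342.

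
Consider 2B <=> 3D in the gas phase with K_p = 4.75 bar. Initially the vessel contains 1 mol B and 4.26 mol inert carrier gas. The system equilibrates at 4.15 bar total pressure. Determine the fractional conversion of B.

X = 0.633

Basis: 1 mol B initially; let X = conversion of B. Extent ξ = 0.5X.
Mole table: n_B = 1 − X; n_D = 1.5X; n_I = 4.26 (inert).
Summing: n_T = 5.26 + 0.5X.
y_i = n_i/n_T, p_i = y_i·P. K_p = p_D^3 / (p_B^2).
Substituting and setting equal to 4.75 bar gives a polynomial in X; the root in (0,1) is X = 0.633.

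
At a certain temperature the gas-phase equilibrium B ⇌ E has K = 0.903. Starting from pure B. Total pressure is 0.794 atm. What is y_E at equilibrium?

y_E = 0.475

Basis: 1 mol B initially; let X = conversion of B. Extent ξ = X.
Mole table: n_B = 1 − X; n_E = X.
n_T stays at 1 (no change in mole number).
Mole fractions y_i = n_i/n_T; K = p_E / (p_B) with p_i = y_i·P.
This yields a degree-1 equation in X; solving on (0,1), X = 0.475.
Then n_E = 0.475, n_T = 1, so y_E = 0.475.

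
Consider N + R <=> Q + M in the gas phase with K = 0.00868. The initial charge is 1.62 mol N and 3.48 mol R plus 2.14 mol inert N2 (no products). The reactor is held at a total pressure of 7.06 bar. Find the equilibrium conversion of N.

X = 0.124

Basis: 1.62 mol N initially; let X = conversion of N. Extent ξ = 1.62X.
Species balance: n_N = 1.62 − 1.62X; n_R = 3.48 − 1.62X; n_Q = 1.62X; n_M = 1.62X; n_I = 2.14 (inert).
Total moles n_T = 7.24 (Δν = 0, constant).
With p_i = (n_i/n_T)P, K = p_Q p_M / (p_N p_R).
Equating to 0.00868 and solving on 0 < X < 1: X = 0.124.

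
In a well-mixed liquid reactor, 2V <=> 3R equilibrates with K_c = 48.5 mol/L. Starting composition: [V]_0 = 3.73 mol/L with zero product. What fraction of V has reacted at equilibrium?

Let X = conversion of V; extent ξ = 3.73X/2 mol/L.
Concentrations: [V] = 3.73 − 3.73X; [R] = 5.59X.
K_c = [R]^3 / ([V]^2).
Solving K_c = 48.5 for X ∈ (0,1): X = 0.701.

X = 0.701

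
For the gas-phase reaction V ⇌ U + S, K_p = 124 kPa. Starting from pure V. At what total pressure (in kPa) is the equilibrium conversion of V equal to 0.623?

P = 195 kPa

Basis: 1 mol V initially; let X = conversion of V. Extent ξ = X.
At extent ξ: n_V = 1 − X; n_U = X; n_S = X.
Total moles n_T = 1 + X.
K_p = p_U p_S / (p_V) with p_i = (n_i/n_T)·P.
At X = 0.623: the mole-fraction product g(X) = Π y_i^ν_i = 0.6343. Since K_p = g(X)·P^{1}, P = (K_p/g)^(1/1) = (124/0.6343)^(1/1) = 195 kPa.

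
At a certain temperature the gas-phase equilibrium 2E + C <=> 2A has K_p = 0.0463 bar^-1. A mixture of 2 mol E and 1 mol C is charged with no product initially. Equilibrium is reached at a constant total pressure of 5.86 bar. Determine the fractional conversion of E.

X = 0.217

Take 2 mol E as basis and let X be its fractional conversion, so ξ = X.
Moles: n_E = 2 − 2X; n_C = 1 − X; n_A = 2X.
n_T = Σnᵢ = 3 − X.
With p_i = (n_i/n_T)P, K_p = p_A^2 / (p_E^2 p_C).
Setting this equal to 0.0463 bar^-1 and taking the physical root (0 < X < 1) gives X = 0.217.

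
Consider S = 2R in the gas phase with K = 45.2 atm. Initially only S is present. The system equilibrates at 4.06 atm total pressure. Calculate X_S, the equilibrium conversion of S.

Let X = conversion of S (basis 1 mol S); extent of reaction ξ = X.
At extent ξ: n_S = 1 − X; n_R = 2X.
Total moles n_T = 1 + X.
Mole fractions y_i = n_i/n_T; K = p_R^2 / (p_S) with p_i = y_i·P.
This yields a degree-2 equation in X; solving on (0,1), X = 0.858.

X = 0.858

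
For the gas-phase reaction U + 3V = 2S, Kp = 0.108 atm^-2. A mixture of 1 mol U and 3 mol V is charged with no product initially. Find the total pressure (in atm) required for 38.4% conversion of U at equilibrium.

Let X = conversion of U (basis 1 mol U); extent of reaction ξ = X.
Moles: n_U = 1 − X; n_V = 3 − 3X; n_S = 2X.
n_T = Σnᵢ = 4 − 2X.
Kp = p_S^2 / (p_U p_V^3) with p_i = (n_i/n_T)·P.
At X = 0.384: the mole-fraction product g(X) = Π y_i^ν_i = 1.585. Since Kp = g(X)·P^{-2}, P = (g/Kp)^(1/2) = (1.585/0.108)^(1/2) = 3.83 atm.

P = 3.83 atm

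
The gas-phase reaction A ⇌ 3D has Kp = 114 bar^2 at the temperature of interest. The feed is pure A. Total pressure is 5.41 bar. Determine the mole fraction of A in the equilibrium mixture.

Let X = conversion of A (basis 1 mol A); extent of reaction ξ = X.
At extent ξ: n_A = 1 − X; n_D = 3X.
Summing: n_T = 1 + 2X.
y_i = n_i/n_T, p_i = y_i·P. Kp = p_D^3 / (p_A).
Setting this equal to 114 bar^2 and taking the physical root (0 < X < 1) gives X = 0.645.
Then n_A = 0.355, n_T = 2.29, so y_A = 0.155.

y_A = 0.155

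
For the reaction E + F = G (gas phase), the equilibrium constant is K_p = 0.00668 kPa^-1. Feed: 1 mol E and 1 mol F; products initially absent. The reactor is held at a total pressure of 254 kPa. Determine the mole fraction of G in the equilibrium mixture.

Let X = conversion of E (basis 1 mol E); extent of reaction ξ = X.
Mole table: n_E = 1 − X; n_F = 1 − X; n_G = X.
n_T = Σnᵢ = 2 − X.
With p_i = (n_i/n_T)P, K_p = p_G / (p_E p_F).
Setting this equal to 0.00668 kPa^-1 and taking the physical root (0 < X < 1) gives X = 0.391.
Then n_G = 0.391, n_T = 1.61, so y_G = 0.243.

y_G = 0.243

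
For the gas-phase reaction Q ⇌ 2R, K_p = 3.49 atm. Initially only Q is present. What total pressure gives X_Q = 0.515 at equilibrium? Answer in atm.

Let X = conversion of Q (basis 1 mol Q); extent of reaction ξ = X.
At extent ξ: n_Q = 1 − X; n_R = 2X.
Total moles n_T = 1 + X.
K_p = p_R^2 / (p_Q) with p_i = (n_i/n_T)·P.
At X = 0.515: the mole-fraction product g(X) = Π y_i^ν_i = 1.444. Since K_p = g(X)·P^{1}, P = (K_p/g)^(1/1) = (3.49/1.444)^(1/1) = 2.42 atm.

P = 2.42 atm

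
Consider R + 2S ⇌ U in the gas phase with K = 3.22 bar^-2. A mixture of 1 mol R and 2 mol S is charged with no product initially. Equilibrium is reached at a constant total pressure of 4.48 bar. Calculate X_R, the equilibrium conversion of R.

X = 0.820

Basis: 1 mol R initially; let X = conversion of R. Extent ξ = X.
Species balance: n_R = 1 − X; n_S = 2 − 2X; n_U = X.
Summing: n_T = 3 − 2X.
Mole fractions y_i = n_i/n_T; K = p_U / (p_R p_S^2) with p_i = y_i·P.
Substituting and setting equal to 3.22 bar^-2 gives a polynomial in X; the root in (0,1) is X = 0.820.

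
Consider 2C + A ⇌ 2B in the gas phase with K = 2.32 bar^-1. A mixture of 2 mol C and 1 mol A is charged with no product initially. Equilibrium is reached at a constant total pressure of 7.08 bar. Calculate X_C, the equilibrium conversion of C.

Let X = conversion of C (basis 2 mol C); extent of reaction ξ = X.
At extent ξ: n_C = 2 − 2X; n_A = 1 − X; n_B = 2X.
Summing: n_T = 3 − X.
Mole fractions y_i = n_i/n_T; K = p_B^2 / (p_C^2 p_A) with p_i = y_i·P.
Equating to 2.32 bar^-1 and solving on 0 < X < 1: X = 0.619.

X = 0.619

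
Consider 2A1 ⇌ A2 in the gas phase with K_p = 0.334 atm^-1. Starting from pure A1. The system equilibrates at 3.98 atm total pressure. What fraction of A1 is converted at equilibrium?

X = 0.602

Let X = conversion of A1 (basis 1 mol A1); extent of reaction ξ = 0.5X.
Species balance: n_A1 = 1 − X; n_A2 = 0.5X.
Total moles n_T = 1 − 0.5X.
y_i = n_i/n_T, p_i = y_i·P. K_p = p_A2 / (p_A1^2).
Setting this equal to 0.334 atm^-1 and taking the physical root (0 < X < 1) gives X = 0.602.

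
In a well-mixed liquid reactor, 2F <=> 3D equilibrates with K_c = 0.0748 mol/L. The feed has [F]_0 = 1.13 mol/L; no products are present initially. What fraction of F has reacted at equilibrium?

X = 0.227

Let X = conversion of F; extent ξ = 1.13X/2 mol/L.
Concentrations: [F] = 1.13 − 1.13X; [D] = 1.69X.
K_c = [D]^3 / ([F]^2).
This equals 0.0748 at X = 0.227 (the root in 0 < X < 1).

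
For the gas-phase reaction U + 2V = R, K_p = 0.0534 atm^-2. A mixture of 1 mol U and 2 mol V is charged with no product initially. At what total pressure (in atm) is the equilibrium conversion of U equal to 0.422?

Let X = conversion of U (basis 1 mol U); extent of reaction ξ = X.
Moles: n_U = 1 − X; n_V = 2 − 2X; n_R = X.
Summing: n_T = 3 − 2X.
K_p = p_R / (p_U p_V^2) with p_i = (n_i/n_T)·P.
At X = 0.422: the mole-fraction product g(X) = Π y_i^ν_i = 2.54. Since K_p = g(X)·P^{-2}, P = (g/K_p)^(1/2) = (2.54/0.0534)^(1/2) = 6.9 atm.

P = 6.9 atm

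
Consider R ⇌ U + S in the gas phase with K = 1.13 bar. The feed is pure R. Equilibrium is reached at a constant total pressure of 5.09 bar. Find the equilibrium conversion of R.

X = 0.426

Take 1 mol R as basis and let X be its fractional conversion, so ξ = X.
At extent ξ: n_R = 1 − X; n_U = X; n_S = X.
Total moles n_T = 1 + X.
y_i = n_i/n_T, p_i = y_i·P. K = p_U p_S / (p_R).
Setting this equal to 1.13 bar and taking the physical root (0 < X < 1) gives X = 0.426.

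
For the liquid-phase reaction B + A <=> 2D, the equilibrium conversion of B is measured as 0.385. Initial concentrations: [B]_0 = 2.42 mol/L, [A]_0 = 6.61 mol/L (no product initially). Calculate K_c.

K_c = 0.411

Let X = conversion of B.
Concentrations: [B] = 2.42 − 2.42X; [A] = 6.61 − 2.42X; [D] = 4.84X.
At X = 0.385: [B] = 1.49, [A] = 5.68, [D] = 1.86.
K_c = [D]^2 / ([B] [A]) = 0.411.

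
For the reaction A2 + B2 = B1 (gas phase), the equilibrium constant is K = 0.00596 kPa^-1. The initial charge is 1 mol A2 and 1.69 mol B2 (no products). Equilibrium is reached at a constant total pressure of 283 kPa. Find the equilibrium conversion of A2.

Take 1 mol A2 as basis and let X be its fractional conversion, so ξ = X.
At extent ξ: n_A2 = 1 − X; n_B2 = 1.69 − X; n_B1 = X.
Summing: n_T = 2.69 − X.
y_i = n_i/n_T, p_i = y_i·P. K = p_B1 / (p_A2 p_B2).
Substituting and setting equal to 0.00596 kPa^-1 gives a polynomial in X; the root in (0,1) is X = 0.480.

X = 0.480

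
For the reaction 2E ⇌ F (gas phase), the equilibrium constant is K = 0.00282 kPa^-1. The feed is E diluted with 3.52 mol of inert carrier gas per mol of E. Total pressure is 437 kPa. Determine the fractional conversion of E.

X = 0.287

Let X = conversion of E (basis 1 mol E); extent of reaction ξ = 0.5X.
At extent ξ: n_E = 1 − X; n_F = 0.5X; n_I = 3.52 (inert).
Total moles n_T = 4.52 − 0.5X.
y_i = n_i/n_T, p_i = y_i·P. K = p_F / (p_E^2).
Setting this equal to 0.00282 kPa^-1 and taking the physical root (0 < X < 1) gives X = 0.287.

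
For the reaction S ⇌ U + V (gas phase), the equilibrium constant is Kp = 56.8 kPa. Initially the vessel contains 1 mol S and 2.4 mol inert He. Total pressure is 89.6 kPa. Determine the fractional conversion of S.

Take 1 mol S as basis and let X be its fractional conversion, so ξ = X.
At extent ξ: n_S = 1 − X; n_U = X; n_V = X; n_I = 2.4 (inert).
n_T = Σnᵢ = 3.4 + X.
y_i = n_i/n_T, p_i = y_i·P. Kp = p_U p_V / (p_S).
This yields a degree-2 equation in X; solving on (0,1), X = 0.774.

X = 0.774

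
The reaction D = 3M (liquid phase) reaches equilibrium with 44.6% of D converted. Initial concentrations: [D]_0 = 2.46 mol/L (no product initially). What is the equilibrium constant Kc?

Let X = conversion of D.
Concentrations: [D] = 2.46 − 2.46X; [M] = 7.38X.
At X = 0.446: [D] = 1.36, [M] = 3.29.
Kc = [M]^3 / ([D]) = 26.2 (mol/L)^2.

Kc = 26.2 (mol/L)^2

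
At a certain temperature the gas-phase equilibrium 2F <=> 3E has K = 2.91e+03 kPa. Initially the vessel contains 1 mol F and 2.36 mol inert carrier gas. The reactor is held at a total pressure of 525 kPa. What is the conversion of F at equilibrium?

Take 1 mol F as basis and let X be its fractional conversion, so ξ = 0.5X.
Moles: n_F = 1 − X; n_E = 1.5X; n_I = 2.36 (inert).
Total moles n_T = 3.36 + 0.5X.
y_i = n_i/n_T, p_i = y_i·P. K = p_E^3 / (p_F^2).
Substituting and setting equal to 2.91e+03 kPa gives a polynomial in X; the root in (0,1) is X = 0.742.

X = 0.742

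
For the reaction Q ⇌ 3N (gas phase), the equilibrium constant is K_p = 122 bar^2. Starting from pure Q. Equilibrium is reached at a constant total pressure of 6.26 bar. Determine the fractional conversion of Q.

X = 0.606

Let X = conversion of Q (basis 1 mol Q); extent of reaction ξ = X.
Moles: n_Q = 1 − X; n_N = 3X.
Total moles n_T = 1 + 2X.
Mole fractions y_i = n_i/n_T; K_p = p_N^3 / (p_Q) with p_i = y_i·P.
Setting this equal to 122 bar^2 and taking the physical root (0 < X < 1) gives X = 0.606.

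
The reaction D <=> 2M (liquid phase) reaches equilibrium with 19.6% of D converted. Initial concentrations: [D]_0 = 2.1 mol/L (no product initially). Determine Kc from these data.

Kc = 0.401 mol/L

Let X = conversion of D.
Concentrations: [D] = 2.1 − 2.1X; [M] = 4.2X.
At X = 0.196: [D] = 1.69, [M] = 0.823.
Kc = [M]^2 / ([D]) = 0.401 mol/L.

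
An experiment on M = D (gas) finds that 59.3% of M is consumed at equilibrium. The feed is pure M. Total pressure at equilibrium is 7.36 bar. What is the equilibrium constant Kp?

Take 1 mol M as basis and let X be its fractional conversion, so ξ = X.
Moles: n_M = 1 − X; n_D = X.
Total moles n_T = 1 (Δν = 0, constant).
At X = 0.593: n_M = 0.407, n_D = 0.593, n_T = 1.
p_i = (n_i/n_T)·P. Kp = p_D / (p_M) = 1.46.

Kp = 1.46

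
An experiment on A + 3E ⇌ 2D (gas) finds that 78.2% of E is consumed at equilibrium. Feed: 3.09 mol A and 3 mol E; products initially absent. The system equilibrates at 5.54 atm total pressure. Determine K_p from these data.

K_p = 2.53 atm^-2

Take 3 mol E as basis and let X be its fractional conversion, so ξ = X.
At extent ξ: n_A = 3.09 − X; n_E = 3 − 3X; n_D = 2X.
Summing: n_T = 6.09 − 2X.
At X = 0.782: n_A = 2.31, n_E = 0.654, n_D = 1.56, n_T = 4.53.
p_i = (n_i/n_T)·P. K_p = p_D^2 / (p_A p_E^3) = 2.53 atm^-2.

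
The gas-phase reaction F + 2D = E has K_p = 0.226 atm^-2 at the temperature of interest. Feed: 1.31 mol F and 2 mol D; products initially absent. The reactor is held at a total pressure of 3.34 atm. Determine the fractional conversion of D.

X = 0.451

Basis: 2 mol D initially; let X = conversion of D. Extent ξ = X.
Mole table: n_F = 1.31 − X; n_D = 2 − 2X; n_E = X.
Summing: n_T = 3.31 − 2X.
Mole fractions y_i = n_i/n_T; K_p = p_E / (p_F p_D^2) with p_i = y_i·P.
Equating to 0.226 atm^-2 and solving on 0 < X < 1: X = 0.451.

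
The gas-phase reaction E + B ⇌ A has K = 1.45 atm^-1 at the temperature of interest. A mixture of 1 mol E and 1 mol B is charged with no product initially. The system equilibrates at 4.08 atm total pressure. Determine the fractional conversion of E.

X = 0.620

Basis: 1 mol E initially; let X = conversion of E. Extent ξ = X.
Moles: n_E = 1 − X; n_B = 1 − X; n_A = X.
n_T = Σnᵢ = 2 − X.
With p_i = (n_i/n_T)P, K = p_A / (p_E p_B).
Equating to 1.45 atm^-1 and solving on 0 < X < 1: X = 0.620.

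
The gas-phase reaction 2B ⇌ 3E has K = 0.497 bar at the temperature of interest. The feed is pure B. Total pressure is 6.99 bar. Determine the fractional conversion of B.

Basis: 1 mol B initially; let X = conversion of B. Extent ξ = 0.5X.
Moles: n_B = 1 − X; n_E = 1.5X.
Summing: n_T = 1 + 0.5X.
y_i = n_i/n_T, p_i = y_i·P. K = p_E^3 / (p_B^2).
Substituting and setting equal to 0.497 bar gives a polynomial in X; the root in (0,1) is X = 0.239.

X = 0.239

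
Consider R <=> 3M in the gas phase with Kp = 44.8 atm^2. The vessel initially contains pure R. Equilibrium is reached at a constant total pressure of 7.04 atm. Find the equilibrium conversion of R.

X = 0.402

Take 1 mol R as basis and let X be its fractional conversion, so ξ = X.
At extent ξ: n_R = 1 − X; n_M = 3X.
Summing: n_T = 1 + 2X.
Mole fractions y_i = n_i/n_T; Kp = p_M^3 / (p_R) with p_i = y_i·P.
Equating to 44.8 atm^2 and solving on 0 < X < 1: X = 0.402.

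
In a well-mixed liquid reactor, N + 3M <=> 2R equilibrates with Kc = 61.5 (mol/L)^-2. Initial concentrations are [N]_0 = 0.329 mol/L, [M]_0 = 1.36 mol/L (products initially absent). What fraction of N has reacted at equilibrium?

X = 0.871

Let X = conversion of N; extent ξ = 0.329·X mol/L.
Concentrations: [N] = 0.329 − 0.329X; [M] = 1.36 − 0.987X; [R] = 0.658X.
Kc = [R]^2 / ([N] [M]^3).
Solving Kc = 61.5 for X ∈ (0,1): X = 0.871.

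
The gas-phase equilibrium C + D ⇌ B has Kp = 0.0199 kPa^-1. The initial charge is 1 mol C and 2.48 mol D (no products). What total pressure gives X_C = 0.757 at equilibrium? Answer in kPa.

P = 247 kPa

Basis: 1 mol C initially; let X = conversion of C. Extent ξ = X.
Moles: n_C = 1 − X; n_D = 2.48 − X; n_B = X.
Summing: n_T = 3.48 − X.
Kp = p_B / (p_C p_D) with p_i = (n_i/n_T)·P.
At X = 0.757: the mole-fraction product g(X) = Π y_i^ν_i = 4.923. Since Kp = g(X)·P^{-1}, P = (g/Kp)^(1/1) = (4.923/0.0199)^(1/1) = 247 kPa.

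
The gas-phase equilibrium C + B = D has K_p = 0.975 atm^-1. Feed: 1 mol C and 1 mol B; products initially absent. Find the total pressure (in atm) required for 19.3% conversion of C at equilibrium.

Basis: 1 mol C initially; let X = conversion of C. Extent ξ = X.
Species balance: n_C = 1 − X; n_B = 1 − X; n_D = X.
Summing: n_T = 2 − X.
K_p = p_D / (p_C p_B) with p_i = (n_i/n_T)·P.
At X = 0.193: the mole-fraction product g(X) = Π y_i^ν_i = 0.5355. Since K_p = g(X)·P^{-1}, P = (g/K_p)^(1/1) = (0.5355/0.975)^(1/1) = 0.549 atm.

P = 0.549 atm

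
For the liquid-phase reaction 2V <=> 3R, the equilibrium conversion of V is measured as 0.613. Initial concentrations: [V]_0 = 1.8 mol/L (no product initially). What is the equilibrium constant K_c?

K_c = 9.34 mol/L

Let X = conversion of V.
Concentrations: [V] = 1.8 − 1.8X; [R] = 2.7X.
At X = 0.613: [V] = 0.697, [R] = 1.66.
K_c = [R]^3 / ([V]^2) = 9.34 mol/L.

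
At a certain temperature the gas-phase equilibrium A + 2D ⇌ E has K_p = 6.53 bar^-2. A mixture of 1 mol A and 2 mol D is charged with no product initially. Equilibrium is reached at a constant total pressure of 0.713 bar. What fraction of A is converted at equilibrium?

X = 0.468

Take 1 mol A as basis and let X be its fractional conversion, so ξ = X.
At extent ξ: n_A = 1 − X; n_D = 2 − 2X; n_E = X.
n_T = Σnᵢ = 3 − 2X.
Mole fractions y_i = n_i/n_T; K_p = p_E / (p_A p_D^2) with p_i = y_i·P.
This yields a degree-3 equation in X; solving on (0,1), X = 0.468.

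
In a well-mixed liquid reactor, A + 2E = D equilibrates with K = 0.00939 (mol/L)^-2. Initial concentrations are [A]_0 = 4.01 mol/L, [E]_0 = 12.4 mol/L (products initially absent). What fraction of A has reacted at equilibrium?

X = 0.430

Let X = conversion of A; extent ξ = 4.01·X mol/L.
Concentrations: [A] = 4.01 − 4.01X; [E] = 12.4 − 8.02X; [D] = 4.01X.
K = [D] / ([A] [E]^2).
Solving K = 0.00939 for X ∈ (0,1): X = 0.430.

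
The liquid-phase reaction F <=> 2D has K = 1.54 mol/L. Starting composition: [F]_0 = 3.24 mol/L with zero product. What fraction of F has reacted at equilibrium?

X = 0.290

Let X = conversion of F; extent ξ = 3.24·X mol/L.
Concentrations: [F] = 3.24 − 3.24X; [D] = 6.48X.
K = [D]^2 / ([F]).
This equals 1.54 at X = 0.290 (the root in 0 < X < 1).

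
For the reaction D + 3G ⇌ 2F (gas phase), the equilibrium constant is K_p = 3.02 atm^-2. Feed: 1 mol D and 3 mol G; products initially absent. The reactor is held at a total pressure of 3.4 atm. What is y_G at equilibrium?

Basis: 1 mol D initially; let X = conversion of D. Extent ξ = X.
Moles: n_D = 1 − X; n_G = 3 − 3X; n_F = 2X.
n_T = Σnᵢ = 4 − 2X.
With p_i = (n_i/n_T)P, K_p = p_F^2 / (p_D p_G^3).
Equating to 3.02 atm^-2 and solving on 0 < X < 1: X = 0.660.
Then n_G = 1.02, n_T = 2.68, so y_G = 0.380.

y_G = 0.380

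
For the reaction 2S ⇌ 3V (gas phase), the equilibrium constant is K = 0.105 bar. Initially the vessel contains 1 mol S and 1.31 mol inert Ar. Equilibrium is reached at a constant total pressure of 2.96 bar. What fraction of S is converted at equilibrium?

Let X = conversion of S (basis 1 mol S); extent of reaction ξ = 0.5X.
Moles: n_S = 1 − X; n_V = 1.5X; n_I = 1.31 (inert).
Total moles n_T = 2.31 + 0.5X.
With p_i = (n_i/n_T)P, K = p_V^3 / (p_S^2).
This yields a degree-3 equation in X; solving on (0,1), X = 0.244.

X = 0.244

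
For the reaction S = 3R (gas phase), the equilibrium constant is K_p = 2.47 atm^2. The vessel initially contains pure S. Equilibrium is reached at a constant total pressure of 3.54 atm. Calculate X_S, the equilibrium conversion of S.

X = 0.229

Take 1 mol S as basis and let X be its fractional conversion, so ξ = X.
Mole table: n_S = 1 − X; n_R = 3X.
Summing: n_T = 1 + 2X.
Mole fractions y_i = n_i/n_T; K_p = p_R^3 / (p_S) with p_i = y_i·P.
This yields a degree-3 equation in X; solving on (0,1), X = 0.229.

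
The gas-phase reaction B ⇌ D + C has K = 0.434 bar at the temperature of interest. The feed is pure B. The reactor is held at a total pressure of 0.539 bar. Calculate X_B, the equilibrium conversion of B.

Let X = conversion of B (basis 1 mol B); extent of reaction ξ = X.
At extent ξ: n_B = 1 − X; n_D = X; n_C = X.
Summing: n_T = 1 + X.
Mole fractions y_i = n_i/n_T; K = p_D p_C / (p_B) with p_i = y_i·P.
Equating to 0.434 bar and solving on 0 < X < 1: X = 0.668.

X = 0.668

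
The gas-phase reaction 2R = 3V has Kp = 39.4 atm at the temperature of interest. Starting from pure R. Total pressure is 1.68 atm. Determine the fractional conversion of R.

Take 1 mol R as basis and let X be its fractional conversion, so ξ = 0.5X.
Mole table: n_R = 1 − X; n_V = 1.5X.
Total moles n_T = 1 + 0.5X.
Mole fractions y_i = n_i/n_T; Kp = p_V^3 / (p_R^2) with p_i = y_i·P.
Substituting and setting equal to 39.4 atm gives a polynomial in X; the root in (0,1) is X = 0.779.

X = 0.779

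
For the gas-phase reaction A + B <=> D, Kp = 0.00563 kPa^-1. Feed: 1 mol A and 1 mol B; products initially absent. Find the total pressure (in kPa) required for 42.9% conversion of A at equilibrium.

Take 1 mol A as basis and let X be its fractional conversion, so ξ = X.
At extent ξ: n_A = 1 − X; n_B = 1 − X; n_D = X.
Summing: n_T = 2 − X.
Kp = p_D / (p_A p_B) with p_i = (n_i/n_T)·P.
At X = 0.429: the mole-fraction product g(X) = Π y_i^ν_i = 2.067. Since Kp = g(X)·P^{-1}, P = (g/Kp)^(1/1) = (2.067/0.00563)^(1/1) = 367 kPa.

P = 367 kPa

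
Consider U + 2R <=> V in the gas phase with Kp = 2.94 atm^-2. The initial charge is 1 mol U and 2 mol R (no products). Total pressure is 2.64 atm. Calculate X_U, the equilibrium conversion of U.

X = 0.723

Let X = conversion of U (basis 1 mol U); extent of reaction ξ = X.
Moles: n_U = 1 − X; n_R = 2 − 2X; n_V = X.
Total moles n_T = 3 − 2X.
With p_i = (n_i/n_T)P, Kp = p_V / (p_U p_R^2).
Substituting and setting equal to 2.94 atm^-2 gives a polynomial in X; the root in (0,1) is X = 0.723.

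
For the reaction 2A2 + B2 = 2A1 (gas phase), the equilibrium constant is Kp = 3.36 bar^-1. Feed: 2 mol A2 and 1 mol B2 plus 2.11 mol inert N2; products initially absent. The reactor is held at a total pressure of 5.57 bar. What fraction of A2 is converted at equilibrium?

X = 0.571

Take 2 mol A2 as basis and let X be its fractional conversion, so ξ = X.
Mole table: n_A2 = 2 − 2X; n_B2 = 1 − X; n_A1 = 2X; n_I = 2.11 (inert).
Total moles n_T = 5.11 − X.
Mole fractions y_i = n_i/n_T; Kp = p_A1^2 / (p_A2^2 p_B2) with p_i = y_i·P.
Substituting and setting equal to 3.36 bar^-1 gives a polynomial in X; the root in (0,1) is X = 0.571.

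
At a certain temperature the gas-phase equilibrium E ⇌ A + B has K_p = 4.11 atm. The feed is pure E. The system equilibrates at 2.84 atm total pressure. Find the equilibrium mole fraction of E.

y_E = 0.131

Let X = conversion of E (basis 1 mol E); extent of reaction ξ = X.
Moles: n_E = 1 − X; n_A = X; n_B = X.
Total moles n_T = 1 + X.
With p_i = (n_i/n_T)P, K_p = p_A p_B / (p_E).
Substituting and setting equal to 4.11 atm gives a polynomial in X; the root in (0,1) is X = 0.769.
Then n_E = 0.231, n_T = 1.77, so y_E = 0.131.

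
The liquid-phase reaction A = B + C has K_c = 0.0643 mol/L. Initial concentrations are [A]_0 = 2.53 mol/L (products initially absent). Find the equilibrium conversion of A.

X = 0.147

Let X = conversion of A; extent ξ = 2.53·X mol/L.
Concentrations: [A] = 2.53 − 2.53X; [B] = 2.53X; [C] = 2.53X.
K_c = [B] [C] / ([A]).
This equals 0.0643 at X = 0.147 (the root in 0 < X < 1).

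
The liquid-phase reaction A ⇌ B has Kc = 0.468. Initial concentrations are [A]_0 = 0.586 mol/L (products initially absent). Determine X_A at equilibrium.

X = 0.319

Let X = conversion of A; extent ξ = 0.586·X mol/L.
Concentrations: [A] = 0.586 − 0.586X; [B] = 0.586X.
Kc = [B] / ([A]).
This equals 0.468 at X = 0.319 (the root in 0 < X < 1).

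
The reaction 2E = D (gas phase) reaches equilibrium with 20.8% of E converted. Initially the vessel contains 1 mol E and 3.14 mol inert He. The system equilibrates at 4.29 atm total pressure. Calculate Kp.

Kp = 0.156 atm^-1

Basis: 1 mol E initially; let X = conversion of E. Extent ξ = 0.5X.
Species balance: n_E = 1 − X; n_D = 0.5X; n_I = 3.14 (inert).
Total moles n_T = 4.14 − 0.5X.
At X = 0.208: n_E = 0.792, n_D = 0.104, n_T = 4.04.
p_i = (n_i/n_T)·P. Kp = p_D / (p_E^2) = 0.156 atm^-1.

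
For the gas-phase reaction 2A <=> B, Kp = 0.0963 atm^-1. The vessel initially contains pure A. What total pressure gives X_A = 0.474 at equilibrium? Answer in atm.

P = 6.79 atm

Basis: 1 mol A initially; let X = conversion of A. Extent ξ = 0.5X.
Moles: n_A = 1 − X; n_B = 0.5X.
n_T = Σnᵢ = 1 − 0.5X.
Kp = p_B / (p_A^2) with p_i = (n_i/n_T)·P.
At X = 0.474: the mole-fraction product g(X) = Π y_i^ν_i = 0.6536. Since Kp = g(X)·P^{-1}, P = (g/Kp)^(1/1) = (0.6536/0.0963)^(1/1) = 6.79 atm.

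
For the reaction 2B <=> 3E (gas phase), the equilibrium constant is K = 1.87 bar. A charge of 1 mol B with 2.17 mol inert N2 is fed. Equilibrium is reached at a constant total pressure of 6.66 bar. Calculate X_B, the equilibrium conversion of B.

Take 1 mol B as basis and let X be its fractional conversion, so ξ = 0.5X.
Mole table: n_B = 1 − X; n_E = 1.5X; n_I = 2.17 (inert).
Total moles n_T = 3.17 + 0.5X.
Mole fractions y_i = n_i/n_T; K = p_E^3 / (p_B^2) with p_i = y_i·P.
This yields a degree-3 equation in X; solving on (0,1), X = 0.444.

X = 0.444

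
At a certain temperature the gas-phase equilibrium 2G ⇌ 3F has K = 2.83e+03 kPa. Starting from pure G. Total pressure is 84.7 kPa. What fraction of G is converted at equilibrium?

X = 0.806

Take 1 mol G as basis and let X be its fractional conversion, so ξ = 0.5X.
At extent ξ: n_G = 1 − X; n_F = 1.5X.
Summing: n_T = 1 + 0.5X.
Mole fractions y_i = n_i/n_T; K = p_F^3 / (p_G^2) with p_i = y_i·P.
Equating to 2.83e+03 kPa and solving on 0 < X < 1: X = 0.806.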